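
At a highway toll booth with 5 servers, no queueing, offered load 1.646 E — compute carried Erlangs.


B(5,1.646) = 0.019549 (Erlang-B)
Carried load = a(1 − B) = 1.646·(1 − 0.019549) = 1.646·0.980451 = 1.6138 E

Final: 1.6138 Erlangs


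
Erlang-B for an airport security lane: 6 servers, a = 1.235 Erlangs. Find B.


B(c,a) = (a^c/c!) / Σ_{k=0}^{c} a^k/k!
a^6/6! = 0.004928
Σ terms (k=0..6): 1.00000 + 1.23500 + 0.76261 + 0.31394 + 0.09693 + 0.02394 + 0.004928 = 3.437354
B = 0.004928/3.437354 = 0.001434

Final: 0.001434


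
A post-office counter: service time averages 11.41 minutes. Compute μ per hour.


μ = 1/(service time) in consistent units.
1 hour = 60 min, so μ = 60/11.41 = 5.2585 per hour

Final: 5.2585 /hr


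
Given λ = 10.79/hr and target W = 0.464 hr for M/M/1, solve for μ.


W = 1/(μ−λ) ⇒ μ − λ = 1/W = 1/0.464 = 2.1552
μ = λ + 1/W = 10.79 + 2.1552 = 12.9452 per hr

Final: 12.9452 /hr


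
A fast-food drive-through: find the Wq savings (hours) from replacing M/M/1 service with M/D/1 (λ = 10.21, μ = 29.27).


ρ = 10.21/29.27 = 0.3488
Wq(M/M/1) = ρ/(μ−λ) = 0.3488/19.06 = 0.01830 hr
Wq(M/D/1) = ρ/(2(μ−λ)) = 0.009151 hr
Savings = 0.01830 − 0.009151 = 0.009151 hr

Final: 0.009151 hr


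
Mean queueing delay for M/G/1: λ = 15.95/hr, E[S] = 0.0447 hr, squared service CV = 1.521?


ρ = λ·E[S] = 15.95·0.0447 = 0.7130
E[S²] = E[S]²(1+C_s²) = 0.0447²·(1+1.521) = 0.005037
Wq = λ·E[S²]/(2(1−ρ)) = 15.95·0.005037/(2·0.2870) = 0.13995 hr

Final: 0.13995 hr


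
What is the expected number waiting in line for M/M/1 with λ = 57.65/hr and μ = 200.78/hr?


ρ = 57.65/200.78 = 0.2871
Lq = ρ²/(1−ρ) = 0.08244/0.7129 = 0.1157

Final: 0.1157


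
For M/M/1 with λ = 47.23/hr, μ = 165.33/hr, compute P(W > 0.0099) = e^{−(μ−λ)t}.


W ~ Exponential(μ−λ) for M/M/1.
μ − λ = 165.33 − 47.23 = 118.1000
P(W > t) = e^{−(μ−λ)t} = e^{−1.1692} = 0.310618

Final: 0.310618


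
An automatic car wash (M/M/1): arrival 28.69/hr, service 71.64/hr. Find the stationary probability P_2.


ρ = 28.69/71.64 = 0.4005
P_n = (1−ρ)·ρ^n = (1 − 0.4005)·0.4005^2 = 0.5995·0.160380 = 0.096152

Final: 0.096152


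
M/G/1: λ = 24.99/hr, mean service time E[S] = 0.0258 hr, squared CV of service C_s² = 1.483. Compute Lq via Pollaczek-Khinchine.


ρ = λ·E[S] = 24.99·0.0258 = 0.6447
Lq = ρ²(1+C_s²)/(2(1−ρ)) = 0.4157·(1+1.483)/(2·0.3553)
= 0.4157·2.4830/0.7105 = 1.45270

Final: 1.45270


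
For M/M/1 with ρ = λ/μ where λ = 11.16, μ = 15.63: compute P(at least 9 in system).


ρ = 11.16/15.63 = 0.7140
P(N ≥ n) = ρ^n = 0.7140^9 = 0.048233

Final: 0.048233


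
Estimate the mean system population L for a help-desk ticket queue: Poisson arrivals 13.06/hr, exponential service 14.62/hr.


ρ = λ/μ = 13.06/14.62 = 0.8933
L = ρ/(1−ρ) = 0.8933/(1 − 0.8933) = 0.8933/0.1067 = 8.3718

Final: 8.3718


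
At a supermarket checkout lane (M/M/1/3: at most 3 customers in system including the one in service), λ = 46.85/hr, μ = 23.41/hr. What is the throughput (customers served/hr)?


ρ = 2.0013; P_K = (1−ρ)ρ^3/(1−ρ^4) = 0.533584
λ_eff = λ(1 − P_K) = 46.85·(1 − 0.533584) = 46.85·0.466416 = 21.8516 /hr

Final: 21.8516 /hr


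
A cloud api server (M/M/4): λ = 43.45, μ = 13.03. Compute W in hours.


a = 3.3346; ρ = 0.8337; P₀ = 0.021256
Lq = P₀·a^c·ρ/(c!(1−ρ)²) = 3.29920
Wq = Lq/λ = 3.29920/43.45 = 0.07593 hr
W = Wq + 1/μ = 0.07593 + 0.07675 = 0.15268 hr

Final: 0.15268 hr


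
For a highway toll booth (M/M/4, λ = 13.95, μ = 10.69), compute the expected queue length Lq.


a = λ/μ = 1.3050; ρ = a/4 = 0.3262
P₀ = 0.269824
Lq = P₀·a^c·ρ / (c!·(1−ρ)²) = 0.269824·2.89992·0.3262/(24·0.45395)
= 0.02343

Final: 0.02343


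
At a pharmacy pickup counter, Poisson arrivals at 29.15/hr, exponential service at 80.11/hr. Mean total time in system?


W = 1/(μ−λ) = 1/(80.11 − 29.15) = 1/50.96 = 0.01962 hr

Final: 0.01962 hr


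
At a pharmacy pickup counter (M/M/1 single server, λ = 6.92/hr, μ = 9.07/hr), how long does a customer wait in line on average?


ρ = 6.92/9.07 = 0.7630
Wq = ρ/(μ−λ) = 0.7630/(9.07 − 6.92) = 0.7630/2.15 = 0.3549 hr

Final: 0.3549 hr


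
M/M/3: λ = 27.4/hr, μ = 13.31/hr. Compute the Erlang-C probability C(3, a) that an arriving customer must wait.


a = λ/μ = 2.0586; ρ = a/3 = 0.6862
P₀ = 0.101926 (from M/M/c formula)
C(c,a) = [a^c/(c!(1−ρ))]·P₀ = [8.72404/(6·0.3138)]·0.101926
= 4.63356·0.101926 = 0.472278

Final: 0.472278


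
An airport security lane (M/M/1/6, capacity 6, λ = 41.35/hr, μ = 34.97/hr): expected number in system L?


ρ = 41.35/34.97 = 1.1824
L = ρ[1 − (K+1)ρ^K + Kρ^(K+1)] / [(1−ρ)(1−ρ^(K+1))]
Numerator: 1.1824·(1 − 7·2.733250 + 6·3.231909) = 1.488351
Denominator: (-0.1824)·(-2.231909) = 0.407194
L = 1.488351/0.407194 = 3.6551

Final: 3.6551


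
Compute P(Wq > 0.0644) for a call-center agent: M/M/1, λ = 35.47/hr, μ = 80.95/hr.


ρ = 35.47/80.95 = 0.4382
P(Wq > t) = ρ·e^{−(μ−λ)t} = 0.4382·e^{−2.9289}
= 0.4382·0.053455 = 0.023423

Final: 0.023423


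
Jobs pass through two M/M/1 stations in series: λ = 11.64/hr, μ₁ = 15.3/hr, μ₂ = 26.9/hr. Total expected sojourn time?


Each node sees arrival rate λ = 11.64/hr (tandem ⇒ throughput preserved).
W₁ = 1/(μ₁−λ) = 1/(15.3−11.64) = 0.27322 hr
W₂ = 1/(μ₂−λ) = 1/(26.9−11.64) = 0.06553 hr
W_total = W₁ + W₂ = 0.27322 + 0.06553 = 0.33875 hr

Final: 0.33875 hr


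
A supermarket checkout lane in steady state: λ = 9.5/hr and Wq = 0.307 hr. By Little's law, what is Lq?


Lq = λWq = 9.5·0.307 = 2.9165

Final: 2.9165


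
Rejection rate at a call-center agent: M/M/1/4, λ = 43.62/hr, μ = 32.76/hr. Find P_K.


ρ = λ/μ = 43.62/32.76 = 1.3315
P_K = (1−ρ)ρ^K/(1−ρ^(K+1)) = (-0.3315·3.143164)/(1 − 4.185129)
= -1.041965/-3.185129 = 0.327134

Final: 0.327134


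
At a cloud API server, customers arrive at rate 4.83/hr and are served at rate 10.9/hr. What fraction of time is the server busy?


ρ = λ/μ = 4.83/10.9 = 0.4431

Final: 0.4431


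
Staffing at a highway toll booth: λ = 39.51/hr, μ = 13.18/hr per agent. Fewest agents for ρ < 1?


Stability requires cμ > λ ⇔ c > λ/μ.
λ/μ = 39.51/13.18 = 2.9977
Minimum integer c = ⌊2.9977⌋ + 1 = 3
Check: 3·13.18 = 39.54 > 39.51, while 2·13.18 = 26.36 ≤ 39.51

Final: 3 servers


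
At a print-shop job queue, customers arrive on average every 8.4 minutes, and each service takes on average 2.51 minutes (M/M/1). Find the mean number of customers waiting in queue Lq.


λ = 60/8.4 = 7.1429 /hr
μ = 60/2.51 = 23.9044 /hr
ρ = λ/μ = 7.1429/23.9044 = 0.2988
Lq = ρ²/(1−ρ) = 0.08929/0.7012 = 0.1273

Final: 0.1273


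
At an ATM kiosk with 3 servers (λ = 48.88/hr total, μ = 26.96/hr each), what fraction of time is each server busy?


ρ = λ/(cμ) = 48.88/(3·26.96) = 48.88/80.88 = 0.6044

Final: 0.6044


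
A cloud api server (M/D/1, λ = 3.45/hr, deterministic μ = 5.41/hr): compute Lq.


ρ = 3.45/5.41 = 0.6377
M/D/1: Lq = ρ²/(2(1−ρ)) = 0.4067/(2·0.3623) = 0.56125

Final: 0.56125


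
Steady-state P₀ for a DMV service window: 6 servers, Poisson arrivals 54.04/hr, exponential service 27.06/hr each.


a = λ/μ = 54.04/27.06 = 1.9970; ρ = a/c = 0.3328
Σ_{k=0}^{5} a^k/k! (terms k=0..5) = 1.00000 + 1.99704 + 1.99409 + 1.32743 + 0.66273 + 0.26470 = 7.24600
Tail: a^6/(6!(1−ρ)) = 63.43447/(720·0.6672) = 0.13206
P₀ = 1/(7.24600 + 0.13206) = 1/7.37806 = 0.135537

Final: 0.135537


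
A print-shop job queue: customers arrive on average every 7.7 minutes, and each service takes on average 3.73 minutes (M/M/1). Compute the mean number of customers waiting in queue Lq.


λ = 60/7.7 = 7.7922 /hr
μ = 60/3.73 = 16.0858 /hr
ρ = λ/μ = 7.7922/16.0858 = 0.4844
Lq = ρ²/(1−ρ) = 0.2347/0.5156 = 0.4551

Final: 0.4551


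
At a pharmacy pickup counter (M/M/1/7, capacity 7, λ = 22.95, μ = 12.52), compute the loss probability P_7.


ρ = λ/μ = 22.95/12.52 = 1.8331
P_K = (1−ρ)ρ^K/(1−ρ^(K+1)) = (-0.8331·69.542216)/(1 − 127.475548)
= -57.933332/-126.475548 = 0.458060

Final: 0.458060


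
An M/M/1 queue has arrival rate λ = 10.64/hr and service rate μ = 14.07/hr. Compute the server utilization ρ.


ρ = λ/μ = 10.64/14.07 = 0.7562

Final: 0.7562


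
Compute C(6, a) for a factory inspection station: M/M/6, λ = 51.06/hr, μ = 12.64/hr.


a = λ/μ = 4.0396; ρ = a/6 = 0.6733
P₀ = 0.015946 (from M/M/c formula)
C(c,a) = [a^c/(c!(1−ρ))]·P₀ = [4345.12645/(720·0.3267)]·0.015946
= 18.47000·0.015946 = 0.294514

Final: 0.294514


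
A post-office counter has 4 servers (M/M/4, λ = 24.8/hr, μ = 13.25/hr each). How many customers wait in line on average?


a = λ/μ = 1.8717; ρ = a/4 = 0.4679
P₀ = 0.149762
Lq = P₀·a^c·ρ / (c!·(1−ρ)²) = 0.149762·12.27279·0.4679/(24·0.28310)
= 0.12658

Final: 0.12658


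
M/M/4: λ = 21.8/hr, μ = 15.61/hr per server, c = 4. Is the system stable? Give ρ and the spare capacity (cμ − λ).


Total capacity cμ = 4·15.61 = 62.44/hr
ρ = λ/(cμ) = 21.8/62.44 = 0.3491
Stable ⇔ ρ < 1: YES
Spare capacity = cμ − λ = 62.44 − 21.8 = 40.64/hr

Final: ρ = 0.3491; stable; margin = 40.64/hr


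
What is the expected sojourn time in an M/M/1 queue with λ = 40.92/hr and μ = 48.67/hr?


W = 1/(μ−λ) = 1/(48.67 − 40.92) = 1/7.75 = 0.1290 hr

Final: 0.1290 hr


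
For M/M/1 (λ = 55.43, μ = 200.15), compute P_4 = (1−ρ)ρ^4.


ρ = 55.43/200.15 = 0.2769
P_n = (1−ρ)·ρ^n = (1 − 0.2769)·0.2769^4 = 0.7231·0.005882 = 0.004253

Final: 0.004253


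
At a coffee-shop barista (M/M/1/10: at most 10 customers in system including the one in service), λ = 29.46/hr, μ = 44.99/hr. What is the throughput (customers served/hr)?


ρ = 0.6548; P_K = (1−ρ)ρ^10/(1−ρ^11) = 0.005051
λ_eff = λ(1 − P_K) = 29.46·(1 − 0.005051) = 29.46·0.994949 = 29.3112 /hr

Final: 29.3112 /hr


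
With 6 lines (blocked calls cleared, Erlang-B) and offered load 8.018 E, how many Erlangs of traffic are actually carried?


B(6,8.018) = 0.390731 (Erlang-B)
Carried load = a(1 − B) = 8.018·(1 − 0.390731) = 8.018·0.609269 = 4.8851 E

Final: 4.8851 Erlangs


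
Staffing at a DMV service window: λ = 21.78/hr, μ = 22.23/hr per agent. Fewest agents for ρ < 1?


Stability requires cμ > λ ⇔ c > λ/μ.
λ/μ = 21.78/22.23 = 0.9798
Minimum integer c = ⌊0.9798⌋ + 1 = 1
Check: 1·22.23 = 22.23 > 21.78, while 0·22.23 = 0.00 ≤ 21.78

Final: 1 servers


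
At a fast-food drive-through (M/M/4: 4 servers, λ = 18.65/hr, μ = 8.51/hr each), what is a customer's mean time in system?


a = 2.1915; ρ = 0.5479; P₀ = 0.105562
Lq = P₀·a^c·ρ/(c!(1−ρ)²) = 0.27195
Wq = Lq/λ = 0.27195/18.65 = 0.01458 hr
W = Wq + 1/μ = 0.01458 + 0.11751 = 0.13209 hr

Final: 0.13209 hr


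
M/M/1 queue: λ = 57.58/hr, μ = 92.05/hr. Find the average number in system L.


ρ = λ/μ = 57.58/92.05 = 0.6255
L = ρ/(1−ρ) = 0.6255/(1 − 0.6255) = 0.6255/0.3745 = 1.6704

Final: 1.6704


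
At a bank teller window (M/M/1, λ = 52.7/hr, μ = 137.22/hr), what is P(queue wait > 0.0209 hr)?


ρ = 52.7/137.22 = 0.3841
P(Wq > t) = ρ·e^{−(μ−λ)t} = 0.3841·e^{−1.7665}
= 0.3841·0.170936 = 0.065649

Final: 0.065649


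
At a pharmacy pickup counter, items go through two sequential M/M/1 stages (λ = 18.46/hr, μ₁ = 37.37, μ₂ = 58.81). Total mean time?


Each node sees arrival rate λ = 18.46/hr (tandem ⇒ throughput preserved).
W₁ = 1/(μ₁−λ) = 1/(37.37−18.46) = 0.05288 hr
W₂ = 1/(μ₂−λ) = 1/(58.81−18.46) = 0.02478 hr
W_total = W₁ + W₂ = 0.05288 + 0.02478 = 0.07767 hr

Final: 0.07767 hr


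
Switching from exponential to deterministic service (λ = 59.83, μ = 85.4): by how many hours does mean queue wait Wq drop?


ρ = 59.83/85.4 = 0.7006
Wq(M/M/1) = ρ/(μ−λ) = 0.7006/25.57 = 0.02740 hr
Wq(M/D/1) = ρ/(2(μ−λ)) = 0.01370 hr
Savings = 0.02740 − 0.01370 = 0.01370 hr

Final: 0.01370 hr


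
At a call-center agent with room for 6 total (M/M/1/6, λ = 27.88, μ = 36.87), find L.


ρ = 27.88/36.87 = 0.7562
L = ρ[1 − (K+1)ρ^K + Kρ^(K+1)] / [(1−ρ)(1−ρ^(K+1))]
Numerator: 0.7562·(1 − 7·0.186947 + 6·0.141364) = 0.407995
Denominator: (0.2438)·(0.858636) = 0.209361
L = 0.407995/0.209361 = 1.9488

Final: 1.9488


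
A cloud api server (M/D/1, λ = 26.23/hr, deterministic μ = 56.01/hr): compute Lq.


ρ = 26.23/56.01 = 0.4683
M/D/1: Lq = ρ²/(2(1−ρ)) = 0.2193/(2·0.5317) = 0.20624

Final: 0.20624


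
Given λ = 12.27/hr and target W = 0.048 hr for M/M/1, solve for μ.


W = 1/(μ−λ) ⇒ μ − λ = 1/W = 1/0.048 = 20.8333
μ = λ + 1/W = 12.27 + 20.8333 = 33.1033 per hr

Final: 33.1033 /hr


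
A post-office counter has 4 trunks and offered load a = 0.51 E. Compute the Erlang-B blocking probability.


B(c,a) = (a^c/c!) / Σ_{k=0}^{c} a^k/k!
a^4/4! = 0.002819
Σ terms (k=0..4): 1.00000 + 0.51000 + 0.13005 + 0.02211 + 0.002819 = 1.664977
B = 0.002819/1.664977 = 0.001693

Final: 0.001693


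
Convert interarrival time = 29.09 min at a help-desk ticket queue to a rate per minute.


λ = 1/(interarrival time) in consistent units.
1 minute = 1 min, so λ = 1/29.09 = 0.03438 per minute

Final: 0.03438 /min


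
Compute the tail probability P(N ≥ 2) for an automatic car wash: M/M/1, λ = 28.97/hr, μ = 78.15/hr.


ρ = 28.97/78.15 = 0.3707
P(N ≥ n) = ρ^n = 0.3707^2 = 0.137417

Final: 0.137417


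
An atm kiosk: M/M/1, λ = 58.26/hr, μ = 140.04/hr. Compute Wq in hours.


ρ = 58.26/140.04 = 0.4160
Wq = ρ/(μ−λ) = 0.4160/(140.04 − 58.26) = 0.4160/81.78 = 0.005087 hr

Final: 0.005087 hr


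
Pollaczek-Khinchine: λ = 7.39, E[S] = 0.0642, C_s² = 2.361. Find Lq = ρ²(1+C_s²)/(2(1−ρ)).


ρ = λ·E[S] = 7.39·0.0642 = 0.4744
Lq = ρ²(1+C_s²)/(2(1−ρ)) = 0.2251·(1+2.361)/(2·0.5256)
= 0.2251·3.3610/1.0511 = 0.71974

Final: 0.71974


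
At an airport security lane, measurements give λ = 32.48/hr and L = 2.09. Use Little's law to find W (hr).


W = L/λ = 2.09/32.48 = 0.06435 hr

Final: 0.06435 hr


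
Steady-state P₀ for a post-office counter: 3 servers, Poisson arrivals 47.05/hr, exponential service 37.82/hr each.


a = λ/μ = 47.05/37.82 = 1.2441; ρ = a/c = 0.4147
Σ_{k=0}^{2} a^k/k! (terms k=0..2) = 1.00000 + 1.24405 + 0.77383 = 3.01788
Tail: a^3/(3!(1−ρ)) = 1.92537/(6·0.5853) = 0.54824
P₀ = 1/(3.01788 + 0.54824) = 1/3.56612 = 0.280416

Final: 0.280416


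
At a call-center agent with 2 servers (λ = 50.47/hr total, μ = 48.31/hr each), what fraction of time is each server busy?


ρ = λ/(cμ) = 50.47/(2·48.31) = 50.47/96.62 = 0.5224

Final: 0.5224


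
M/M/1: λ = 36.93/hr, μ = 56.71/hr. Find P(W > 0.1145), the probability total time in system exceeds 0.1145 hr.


W ~ Exponential(μ−λ) for M/M/1.
μ − λ = 56.71 − 36.93 = 19.7800
P(W > t) = e^{−(μ−λ)t} = e^{−2.2648} = 0.103850

Final: 0.103850


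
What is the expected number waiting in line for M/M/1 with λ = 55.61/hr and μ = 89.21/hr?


ρ = 55.61/89.21 = 0.6234
Lq = ρ²/(1−ρ) = 0.3886/0.3766 = 1.0317

Final: 1.0317


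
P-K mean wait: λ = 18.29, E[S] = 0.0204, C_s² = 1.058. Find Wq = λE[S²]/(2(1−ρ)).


ρ = λ·E[S] = 18.29·0.0204 = 0.3731
E[S²] = E[S]²(1+C_s²) = 0.0204²·(1+1.058) = 0.0008565
Wq = λ·E[S²]/(2(1−ρ)) = 18.29·0.0008565/(2·0.6269) = 0.01249 hr

Final: 0.01249 hr


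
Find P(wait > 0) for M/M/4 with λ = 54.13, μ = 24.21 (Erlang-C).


a = λ/μ = 2.2359; ρ = a/4 = 0.5590
P₀ = 0.100410 (from M/M/c formula)
C(c,a) = [a^c/(c!(1−ρ))]·P₀ = [24.99039/(24·0.4410)]·0.100410
= 2.36095·0.100410 = 0.237063

Final: 0.237063


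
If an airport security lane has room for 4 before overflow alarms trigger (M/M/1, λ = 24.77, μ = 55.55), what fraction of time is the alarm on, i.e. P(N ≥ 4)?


ρ = 24.77/55.55 = 0.4459
P(N ≥ n) = ρ^n = 0.4459^4 = 0.039534

Final: 0.039534


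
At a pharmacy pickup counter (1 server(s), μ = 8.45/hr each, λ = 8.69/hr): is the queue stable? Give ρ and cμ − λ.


Total capacity cμ = 1·8.45 = 8.45/hr
ρ = λ/(cμ) = 8.69/8.45 = 1.0284
Stable ⇔ ρ < 1: NO
Spare capacity = cμ − λ = 8.45 − 8.69 = -0.24/hr

Final: ρ = 1.0284; unstable; margin = -0.24/hr


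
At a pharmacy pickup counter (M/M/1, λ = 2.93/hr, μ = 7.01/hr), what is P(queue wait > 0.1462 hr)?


ρ = 2.93/7.01 = 0.4180
P(Wq > t) = ρ·e^{−(μ−λ)t} = 0.4180·e^{−0.5965}
= 0.4180·0.550738 = 0.230194

Final: 0.230194


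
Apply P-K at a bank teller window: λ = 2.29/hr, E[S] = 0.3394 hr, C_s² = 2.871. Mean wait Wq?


ρ = λ·E[S] = 2.29·0.3394 = 0.7772
E[S²] = E[S]²(1+C_s²) = 0.3394²·(1+2.871) = 0.445910
Wq = λ·E[S²]/(2(1−ρ)) = 2.29·0.445910/(2·0.2228) = 2.29186 hr

Final: 2.29186 hr


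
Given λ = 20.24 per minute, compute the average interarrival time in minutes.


Mean interarrival time = 1/λ = 1/20.24 minute = 0.04941 minute
In minutes: 0.04941 × 1 = 0.04941 min

Final: 0.04941 min


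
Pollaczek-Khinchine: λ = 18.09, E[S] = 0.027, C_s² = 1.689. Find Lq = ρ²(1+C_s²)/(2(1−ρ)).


ρ = λ·E[S] = 18.09·0.027 = 0.4884
Lq = ρ²(1+C_s²)/(2(1−ρ)) = 0.2386·(1+1.689)/(2·0.5116)
= 0.2386·2.6890/1.0231 = 0.62699

Final: 0.62699


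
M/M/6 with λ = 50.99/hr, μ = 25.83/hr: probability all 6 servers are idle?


a = λ/μ = 50.99/25.83 = 1.9741; ρ = a/c = 0.3290
Σ_{k=0}^{5} a^k/k! (terms k=0..5) = 1.00000 + 1.97406 + 1.94846 + 1.28213 + 0.63275 + 0.24982 = 7.08721
Tail: a^6/(6!(1−ρ)) = 59.17846/(720·0.6710) = 0.12249
P₀ = 1/(7.08721 + 0.12249) = 1/7.20971 = 0.138702

Final: 0.138702


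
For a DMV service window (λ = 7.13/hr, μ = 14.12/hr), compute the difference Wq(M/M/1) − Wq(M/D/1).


ρ = 7.13/14.12 = 0.5050
Wq(M/M/1) = ρ/(μ−λ) = 0.5050/6.99 = 0.07224 hr
Wq(M/D/1) = ρ/(2(μ−λ)) = 0.03612 hr
Savings = 0.07224 − 0.03612 = 0.03612 hr

Final: 0.03612 hr


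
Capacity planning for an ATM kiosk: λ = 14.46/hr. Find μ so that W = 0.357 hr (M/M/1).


W = 1/(μ−λ) ⇒ μ − λ = 1/W = 1/0.357 = 2.8011
μ = λ + 1/W = 14.46 + 2.8011 = 17.2611 per hr

Final: 17.2611 /hr


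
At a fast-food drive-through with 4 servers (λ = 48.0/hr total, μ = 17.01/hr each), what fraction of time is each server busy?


ρ = λ/(cμ) = 48.0/(4·17.01) = 48.0/68.04 = 0.7055

Final: 0.7055


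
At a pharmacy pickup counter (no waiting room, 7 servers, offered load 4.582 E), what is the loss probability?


B(c,a) = (a^c/c!) / Σ_{k=0}^{c} a^k/k!
a^7/7! = 8.413081
Σ terms (k=0..7): 1.00000 + 4.58200 + 10.49736 + 16.03297 + 18.36577 + 16.83039 + 12.85281 + 8.41308 = 88.574380
B = 8.413081/88.574380 = 0.094983

Final: 0.094983


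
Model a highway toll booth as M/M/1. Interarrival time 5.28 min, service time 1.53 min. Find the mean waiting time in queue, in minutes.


λ = 60/5.28 = 11.3636 /hr
μ = 60/1.53 = 39.2157 /hr
ρ = λ/μ = 11.3636/39.2157 = 0.2898
Wq = ρ/(μ−λ) = 0.2898/(39.2157−11.3636) = 0.01040 hr
In minutes: 0.01040·60 = 0.6242 min

Final: 0.6242 min


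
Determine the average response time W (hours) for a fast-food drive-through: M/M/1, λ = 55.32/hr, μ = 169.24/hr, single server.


W = 1/(μ−λ) = 1/(169.24 − 55.32) = 1/113.92 = 0.008778 hr

Final: 0.008778 hr


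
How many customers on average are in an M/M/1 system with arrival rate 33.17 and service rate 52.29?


ρ = λ/μ = 33.17/52.29 = 0.6343
L = ρ/(1−ρ) = 0.6343/(1 − 0.6343) = 0.6343/0.3657 = 1.7348

Final: 1.7348


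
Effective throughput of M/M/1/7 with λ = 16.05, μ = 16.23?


ρ = 0.9889; P_K = (1−ρ)ρ^7/(1−ρ^8) = 0.120176
λ_eff = λ(1 − P_K) = 16.05·(1 − 0.120176) = 16.05·0.879824 = 14.1212 /hr

Final: 14.1212 /hr


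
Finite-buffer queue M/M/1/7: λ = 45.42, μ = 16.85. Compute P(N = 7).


ρ = λ/μ = 45.42/16.85 = 2.6955
P_K = (1−ρ)ρ^K/(1−ρ^(K+1)) = (-1.6955·1034.023890)/(1 − 2787.262023)
= -1753.238133/-2786.262023 = 0.629244

Final: 0.629244


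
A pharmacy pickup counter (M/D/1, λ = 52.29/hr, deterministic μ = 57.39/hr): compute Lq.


ρ = 52.29/57.39 = 0.9111
M/D/1: Lq = ρ²/(2(1−ρ)) = 0.8302/(2·0.08887) = 4.67090

Final: 4.67090


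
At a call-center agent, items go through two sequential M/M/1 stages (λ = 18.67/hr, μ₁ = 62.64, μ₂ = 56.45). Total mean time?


Each node sees arrival rate λ = 18.67/hr (tandem ⇒ throughput preserved).
W₁ = 1/(μ₁−λ) = 1/(62.64−18.67) = 0.02274 hr
W₂ = 1/(μ₂−λ) = 1/(56.45−18.67) = 0.02647 hr
W_total = W₁ + W₂ = 0.02274 + 0.02647 = 0.04921 hr

Final: 0.04921 hr


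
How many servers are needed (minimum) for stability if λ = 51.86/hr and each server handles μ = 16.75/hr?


Stability requires cμ > λ ⇔ c > λ/μ.
λ/μ = 51.86/16.75 = 3.0961
Minimum integer c = ⌊3.0961⌋ + 1 = 4
Check: 4·16.75 = 67.00 > 51.86, while 3·16.75 = 50.25 ≤ 51.86

Final: 4 servers


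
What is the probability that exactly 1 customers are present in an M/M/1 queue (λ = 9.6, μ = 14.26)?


ρ = 9.6/14.26 = 0.6732
P_n = (1−ρ)·ρ^n = (1 − 0.6732)·0.6732^1 = 0.3268·0.673212 = 0.219998

Final: 0.219998


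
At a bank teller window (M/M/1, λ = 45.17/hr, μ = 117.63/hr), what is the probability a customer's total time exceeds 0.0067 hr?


W ~ Exponential(μ−λ) for M/M/1.
μ − λ = 117.63 − 45.17 = 72.4600
P(W > t) = e^{−(μ−λ)t} = e^{−0.4855} = 0.615401

Final: 0.615401


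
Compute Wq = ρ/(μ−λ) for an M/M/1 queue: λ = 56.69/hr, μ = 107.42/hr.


ρ = 56.69/107.42 = 0.5277
Wq = ρ/(μ−λ) = 0.5277/(107.42 − 56.69) = 0.5277/50.73 = 0.01040 hr

Final: 0.01040 hr


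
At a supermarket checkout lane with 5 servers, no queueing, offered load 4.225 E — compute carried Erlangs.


B(5,4.225) = 0.219052 (Erlang-B)
Carried load = a(1 − B) = 4.225·(1 − 0.219052) = 4.225·0.780948 = 3.2995 E

Final: 3.2995 Erlangs


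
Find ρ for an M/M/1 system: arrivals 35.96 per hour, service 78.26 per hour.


ρ = λ/μ = 35.96/78.26 = 0.4595

Final: 0.4595


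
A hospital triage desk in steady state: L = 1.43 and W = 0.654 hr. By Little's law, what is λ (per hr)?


λ = L/W = 1.43/0.654 = 2.1865 /hr

Final: 2.1865 /hr


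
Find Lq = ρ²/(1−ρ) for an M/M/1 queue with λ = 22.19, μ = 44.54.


ρ = 22.19/44.54 = 0.4982
Lq = ρ²/(1−ρ) = 0.2482/0.5018 = 0.4946

Final: 0.4946


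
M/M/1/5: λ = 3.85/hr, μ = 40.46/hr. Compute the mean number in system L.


ρ = 3.85/40.46 = 0.09516
L = ρ[1 − (K+1)ρ^K + Kρ^(K+1)] / [(1−ρ)(1−ρ^(K+1))]
Numerator: 0.09516·(1 − 6·0.000007801 + 5·0.0000007424) = 0.095152
Denominator: (0.9048)·(0.999999) = 0.904844
L = 0.095152/0.904844 = 0.1052

Final: 0.1052


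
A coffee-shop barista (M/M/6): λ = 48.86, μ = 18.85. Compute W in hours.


a = 2.5920; ρ = 0.4320; P₀ = 0.074342
Lq = P₀·a^c·ρ/(c!(1−ρ)²) = 0.04193
Wq = Lq/λ = 0.04193/48.86 = 0.0008582 hr
W = Wq + 1/μ = 0.0008582 + 0.05305 = 0.05391 hr

Final: 0.05391 hr


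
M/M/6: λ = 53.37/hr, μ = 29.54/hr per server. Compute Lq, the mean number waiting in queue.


a = λ/μ = 1.8067; ρ = a/6 = 0.3011
P₀ = 0.164064
Lq = P₀·a^c·ρ / (c!·(1−ρ)²) = 0.164064·34.77925·0.3011/(720·0.48844)
= 0.004886

Final: 0.004886


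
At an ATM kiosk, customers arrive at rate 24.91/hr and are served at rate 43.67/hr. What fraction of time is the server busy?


ρ = λ/μ = 24.91/43.67 = 0.5704

Final: 0.5704


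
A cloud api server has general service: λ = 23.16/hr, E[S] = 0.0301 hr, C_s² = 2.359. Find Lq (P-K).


ρ = λ·E[S] = 23.16·0.0301 = 0.6971
Lq = ρ²(1+C_s²)/(2(1−ρ)) = 0.4860·(1+2.359)/(2·0.3029)
= 0.4860·3.3590/0.6058 = 2.69472

Final: 2.69472


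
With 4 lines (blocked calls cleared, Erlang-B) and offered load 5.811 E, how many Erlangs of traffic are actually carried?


B(4,5.811) = 0.457232 (Erlang-B)
Carried load = a(1 − B) = 5.811·(1 − 0.457232) = 5.811·0.542768 = 3.1540 E

Final: 3.1540 Erlangs


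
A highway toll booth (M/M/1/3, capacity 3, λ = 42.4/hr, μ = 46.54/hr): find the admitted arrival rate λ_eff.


ρ = 0.9110; P_K = (1−ρ)ρ^3/(1−ρ^4) = 0.216220
λ_eff = λ(1 − P_K) = 42.4·(1 − 0.216220) = 42.4·0.783780 = 33.2323 /hr

Final: 33.2323 /hr


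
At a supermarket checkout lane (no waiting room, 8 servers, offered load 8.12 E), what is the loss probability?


B(c,a) = (a^c/c!) / Σ_{k=0}^{c} a^k/k!
a^8/8! = 468.735353
Σ terms (k=0..8): 1.00000 + 8.12000 + 32.96720 + 89.23122 + 181.13938 + 294.17035 + 398.11054 + 461.80823 + 468.73535 = 1935.282279
B = 468.735353/1935.282279 = 0.242205

Final: 0.242205


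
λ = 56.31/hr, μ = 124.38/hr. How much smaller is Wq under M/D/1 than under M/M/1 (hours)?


ρ = 56.31/124.38 = 0.4527
Wq(M/M/1) = ρ/(μ−λ) = 0.4527/68.07 = 0.006651 hr
Wq(M/D/1) = ρ/(2(μ−λ)) = 0.003325 hr
Savings = 0.006651 − 0.003325 = 0.003325 hr

Final: 0.003325 hr


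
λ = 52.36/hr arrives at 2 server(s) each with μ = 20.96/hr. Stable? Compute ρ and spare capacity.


Total capacity cμ = 2·20.96 = 41.92/hr
ρ = λ/(cμ) = 52.36/41.92 = 1.2490
Stable ⇔ ρ < 1: NO
Spare capacity = cμ − λ = 41.92 − 52.36 = -10.44/hr

Final: ρ = 1.2490; unstable; margin = -10.44/hr


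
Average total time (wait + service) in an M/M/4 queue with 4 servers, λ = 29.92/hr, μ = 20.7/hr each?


a = 1.4454; ρ = 0.3614; P₀ = 0.233750
Lq = P₀·a^c·ρ/(c!(1−ρ)²) = 0.03766
Wq = Lq/λ = 0.03766/29.92 = 0.001259 hr
W = Wq + 1/μ = 0.001259 + 0.04831 = 0.04957 hr

Final: 0.04957 hr


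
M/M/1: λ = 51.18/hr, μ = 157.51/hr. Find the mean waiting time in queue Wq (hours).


ρ = 51.18/157.51 = 0.3249
Wq = ρ/(μ−λ) = 0.3249/(157.51 − 51.18) = 0.3249/106.33 = 0.003056 hr

Final: 0.003056 hr


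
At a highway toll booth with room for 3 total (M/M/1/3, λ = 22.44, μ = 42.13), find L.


ρ = 22.44/42.13 = 0.5326
L = ρ[1 − (K+1)ρ^K + Kρ^(K+1)] / [(1−ρ)(1−ρ^(K+1))]
Numerator: 0.5326·(1 − 4·0.151110 + 3·0.080487) = 0.339300
Denominator: (0.4674)·(0.919513) = 0.429746
L = 0.339300/0.429746 = 0.7895

Final: 0.7895


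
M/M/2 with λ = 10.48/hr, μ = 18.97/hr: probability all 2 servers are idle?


a = λ/μ = 10.48/18.97 = 0.5525; ρ = a/c = 0.2762
Σ_{k=0}^{1} a^k/k! (terms k=0..1) = 1.00000 + 0.55245 = 1.55245
Tail: a^2/(2!(1−ρ)) = 0.30520/(2·0.7238) = 0.21084
P₀ = 1/(1.55245 + 0.21084) = 1/1.76329 = 0.567121

Final: 0.567121


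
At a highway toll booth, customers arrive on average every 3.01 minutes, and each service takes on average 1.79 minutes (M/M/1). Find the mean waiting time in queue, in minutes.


λ = 60/3.01 = 19.9336 /hr
μ = 60/1.79 = 33.5196 /hr
ρ = λ/μ = 19.9336/33.5196 = 0.5947
Wq = ρ/(μ−λ) = 0.5947/(33.5196−19.9336) = 0.04377 hr
In minutes: 0.04377·60 = 2.626 min

Final: 2.626 min


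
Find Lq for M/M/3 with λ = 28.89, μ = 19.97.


a = λ/μ = 1.4467; ρ = a/3 = 0.4822
P₀ = 0.223830
Lq = P₀·a^c·ρ / (c!·(1−ρ)²) = 0.223830·3.02767·0.4822/(6·0.26809)
= 0.20316

Final: 0.20316


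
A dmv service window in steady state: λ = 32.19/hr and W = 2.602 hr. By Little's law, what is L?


L = λW = 32.19·2.602 = 83.7584

Final: 83.7584


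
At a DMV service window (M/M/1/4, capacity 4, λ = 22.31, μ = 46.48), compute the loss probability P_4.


ρ = λ/μ = 22.31/46.48 = 0.4800
P_K = (1−ρ)ρ^K/(1−ρ^(K+1)) = (0.5200·0.053080)/(1 − 0.025478)
= 0.027602/0.974522 = 0.028324

Final: 0.028324


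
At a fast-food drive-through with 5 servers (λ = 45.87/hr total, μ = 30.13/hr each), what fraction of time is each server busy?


ρ = λ/(cμ) = 45.87/(5·30.13) = 45.87/150.65 = 0.3045

Final: 0.3045


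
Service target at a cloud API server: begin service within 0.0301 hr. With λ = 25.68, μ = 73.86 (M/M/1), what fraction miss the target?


ρ = 25.68/73.86 = 0.3477
P(Wq > t) = ρ·e^{−(μ−λ)t} = 0.3477·e^{−1.4502}
= 0.3477·0.234519 = 0.081539

Final: 0.081539


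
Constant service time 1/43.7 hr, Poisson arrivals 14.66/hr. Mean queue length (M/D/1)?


ρ = 14.66/43.7 = 0.3355
M/D/1: Lq = ρ²/(2(1−ρ)) = 0.1125/(2·0.6645) = 0.08468

Final: 0.08468


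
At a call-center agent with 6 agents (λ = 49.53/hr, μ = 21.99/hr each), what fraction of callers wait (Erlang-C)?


a = λ/μ = 2.2524; ρ = a/6 = 0.3754
P₀ = 0.104829 (from M/M/c formula)
C(c,a) = [a^c/(c!(1−ρ))]·P₀ = [130.57457/(720·0.6246)]·0.104829
= 0.29035·0.104829 = 0.030437

Final: 0.030437


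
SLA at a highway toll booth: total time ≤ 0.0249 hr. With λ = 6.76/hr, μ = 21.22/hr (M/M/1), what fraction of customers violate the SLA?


W ~ Exponential(μ−λ) for M/M/1.
μ − λ = 21.22 − 6.76 = 14.4600
P(W > t) = e^{−(μ−λ)t} = e^{−0.3601} = 0.697639

Final: 0.697639


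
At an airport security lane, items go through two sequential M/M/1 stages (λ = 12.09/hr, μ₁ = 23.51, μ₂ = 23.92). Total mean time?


Each node sees arrival rate λ = 12.09/hr (tandem ⇒ throughput preserved).
W₁ = 1/(μ₁−λ) = 1/(23.51−12.09) = 0.08757 hr
W₂ = 1/(μ₂−λ) = 1/(23.92−12.09) = 0.08453 hr
W_total = W₁ + W₂ = 0.08757 + 0.08453 = 0.17210 hr

Final: 0.17210 hr


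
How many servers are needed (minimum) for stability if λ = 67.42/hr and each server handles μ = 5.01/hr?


Stability requires cμ > λ ⇔ c > λ/μ.
λ/μ = 67.42/5.01 = 13.4571
Minimum integer c = ⌊13.4571⌋ + 1 = 14
Check: 14·5.01 = 70.14 > 67.42, while 13·5.01 = 65.13 ≤ 67.42

Final: 14 servers


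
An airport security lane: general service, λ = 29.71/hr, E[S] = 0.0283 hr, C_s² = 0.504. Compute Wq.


ρ = λ·E[S] = 29.71·0.0283 = 0.8408
E[S²] = E[S]²(1+C_s²) = 0.0283²·(1+0.504) = 0.001205
Wq = λ·E[S²]/(2(1−ρ)) = 29.71·0.001205/(2·0.1592) = 0.11239 hr

Final: 0.11239 hr


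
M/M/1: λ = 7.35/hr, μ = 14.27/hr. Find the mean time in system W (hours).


W = 1/(μ−λ) = 1/(14.27 − 7.35) = 1/6.92 = 0.1445 hr

Final: 0.1445 hr


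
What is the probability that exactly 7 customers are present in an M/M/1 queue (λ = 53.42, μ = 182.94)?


ρ = 53.42/182.94 = 0.2920
P_n = (1−ρ)·ρ^n = (1 − 0.2920)·0.2920^7 = 0.7080·0.0001810 = 0.0001282

Final: 0.0001282


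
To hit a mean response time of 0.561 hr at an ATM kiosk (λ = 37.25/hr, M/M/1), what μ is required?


W = 1/(μ−λ) ⇒ μ − λ = 1/W = 1/0.561 = 1.7825
μ = λ + 1/W = 37.25 + 1.7825 = 39.0325 per hr

Final: 39.0325 /hr


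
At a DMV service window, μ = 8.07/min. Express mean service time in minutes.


Mean service time = 1/μ = 1/8.07 minute = 0.12392 minute
In minutes: 0.12392 × 1 = 0.1239 min

Final: 0.1239 min


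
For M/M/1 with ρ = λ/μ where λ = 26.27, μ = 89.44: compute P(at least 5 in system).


ρ = 26.27/89.44 = 0.2937
P(N ≥ n) = ρ^n = 0.2937^5 = 0.002186

Final: 0.002186


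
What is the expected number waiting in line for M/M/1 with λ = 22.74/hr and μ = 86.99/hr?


ρ = 22.74/86.99 = 0.2614
Lq = ρ²/(1−ρ) = 0.06833/0.7386 = 0.09252

Final: 0.09252


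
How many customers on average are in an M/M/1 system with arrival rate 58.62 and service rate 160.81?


ρ = λ/μ = 58.62/160.81 = 0.3645
L = ρ/(1−ρ) = 0.3645/(1 − 0.3645) = 0.3645/0.6355 = 0.5736

Final: 0.5736


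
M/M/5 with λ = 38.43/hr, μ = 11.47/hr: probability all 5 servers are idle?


a = λ/μ = 38.43/11.47 = 3.3505; ρ = a/c = 0.6701
Σ_{k=0}^{4} a^k/k! (terms k=0..4) = 1.00000 + 3.35048 + 5.61286 + 6.26859 + 5.25069 = 21.48262
Tail: a^5/(5!(1−ρ)) = 422.21614/(120·0.3299) = 10.66512
P₀ = 1/(21.48262 + 10.66512) = 1/32.14774 = 0.031106

Final: 0.031106


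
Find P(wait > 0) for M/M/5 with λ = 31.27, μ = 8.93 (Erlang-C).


a = λ/μ = 3.5017; ρ = a/5 = 0.7003
P₀ = 0.025844 (from M/M/c formula)
C(c,a) = [a^c/(c!(1−ρ))]·P₀ = [526.48028/(120·0.2997)]·0.025844
= 14.64085·0.025844 = 0.378374

Final: 0.378374


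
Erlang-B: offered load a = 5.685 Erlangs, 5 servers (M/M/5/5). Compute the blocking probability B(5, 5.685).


B(c,a) = (a^c/c!) / Σ_{k=0}^{c} a^k/k!
a^5/5! = 49.484718
Σ terms (k=0..5): 1.00000 + 5.68500 + 16.15961 + 30.62247 + 43.52218 + 49.48472 = 146.473975
B = 49.484718/146.473975 = 0.337840

Final: 0.337840


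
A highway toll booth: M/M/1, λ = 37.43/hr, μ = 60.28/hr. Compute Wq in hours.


ρ = 37.43/60.28 = 0.6209
Wq = ρ/(μ−λ) = 0.6209/(60.28 − 37.43) = 0.6209/22.85 = 0.02717 hr

Final: 0.02717 hr


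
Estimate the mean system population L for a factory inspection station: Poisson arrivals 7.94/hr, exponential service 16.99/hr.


ρ = λ/μ = 7.94/16.99 = 0.4673
L = ρ/(1−ρ) = 0.4673/(1 − 0.4673) = 0.4673/0.5327 = 0.8773

Final: 0.8773


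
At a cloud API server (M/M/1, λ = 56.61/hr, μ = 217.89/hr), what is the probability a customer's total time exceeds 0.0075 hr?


W ~ Exponential(μ−λ) for M/M/1.
μ − λ = 217.89 − 56.61 = 161.2800
P(W > t) = e^{−(μ−λ)t} = e^{−1.2096} = 0.298317

Final: 0.298317


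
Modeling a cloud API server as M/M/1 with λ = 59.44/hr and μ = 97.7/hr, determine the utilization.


ρ = λ/μ = 59.44/97.7 = 0.6084

Final: 0.6084


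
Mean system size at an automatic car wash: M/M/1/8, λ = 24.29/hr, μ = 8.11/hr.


ρ = 24.29/8.11 = 2.9951
L = ρ[1 − (K+1)ρ^K + Kρ^(K+1)] / [(1−ρ)(1−ρ^(K+1))]
Numerator: 2.9951·(1 − 9·6475.201457 + 8·19393.667495) = 290142.782634
Denominator: (-1.9951)·(-19392.667495) = 38689.686815
L = 290142.782634/38689.686815 = 7.4992

Final: 7.4992


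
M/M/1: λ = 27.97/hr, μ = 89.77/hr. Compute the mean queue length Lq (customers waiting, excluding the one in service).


ρ = 27.97/89.77 = 0.3116
Lq = ρ²/(1−ρ) = 0.09708/0.6884 = 0.1410

Final: 0.1410


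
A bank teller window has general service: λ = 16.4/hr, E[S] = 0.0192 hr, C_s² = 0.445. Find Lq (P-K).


ρ = λ·E[S] = 16.4·0.0192 = 0.3149
Lq = ρ²(1+C_s²)/(2(1−ρ)) = 0.09915·(1+0.445)/(2·0.6851)
= 0.09915·1.4450/1.3702 = 0.10456

Final: 0.10456


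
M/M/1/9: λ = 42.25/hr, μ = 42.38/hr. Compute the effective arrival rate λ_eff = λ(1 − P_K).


ρ = 0.9969; P_K = (1−ρ)ρ^9/(1−ρ^10) = 0.098623
λ_eff = λ(1 − P_K) = 42.25·(1 − 0.098623) = 42.25·0.901377 = 38.0832 /hr

Final: 38.0832 /hr


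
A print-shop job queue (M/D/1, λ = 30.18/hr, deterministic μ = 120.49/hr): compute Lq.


ρ = 30.18/120.49 = 0.2505
M/D/1: Lq = ρ²/(2(1−ρ)) = 0.06274/(2·0.7495) = 0.04185

Final: 0.04185


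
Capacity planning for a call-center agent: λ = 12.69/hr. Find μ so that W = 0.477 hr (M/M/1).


W = 1/(μ−λ) ⇒ μ − λ = 1/W = 1/0.477 = 2.0964
μ = λ + 1/W = 12.69 + 2.0964 = 14.7864 per hr

Final: 14.7864 /hr


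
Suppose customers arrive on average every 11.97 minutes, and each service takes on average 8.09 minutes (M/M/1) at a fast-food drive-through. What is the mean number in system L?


λ = 60/11.97 = 5.0125 /hr
μ = 60/8.09 = 7.4166 /hr
ρ = λ/μ = 5.0125/7.4166 = 0.6759
L = ρ/(1−ρ) = 0.6759/0.3241 = 2.0851

Final: 2.0851


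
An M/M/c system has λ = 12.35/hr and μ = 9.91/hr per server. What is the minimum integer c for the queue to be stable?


Stability requires cμ > λ ⇔ c > λ/μ.
λ/μ = 12.35/9.91 = 1.2462
Minimum integer c = ⌊1.2462⌋ + 1 = 2
Check: 2·9.91 = 19.82 > 12.35, while 1·9.91 = 9.91 ≤ 12.35

Final: 2 servers


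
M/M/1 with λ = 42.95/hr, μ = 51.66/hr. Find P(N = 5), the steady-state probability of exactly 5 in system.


ρ = 42.95/51.66 = 0.8314
P_n = (1−ρ)·ρ^n = (1 − 0.8314)·0.8314^5 = 0.1686·0.397232 = 0.066974

Final: 0.066974


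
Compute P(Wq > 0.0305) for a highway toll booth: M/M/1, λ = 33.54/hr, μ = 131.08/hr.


ρ = 33.54/131.08 = 0.2559
P(Wq > t) = ρ·e^{−(μ−λ)t} = 0.2559·e^{−2.9750}
= 0.2559·0.051049 = 0.013062

Final: 0.013062


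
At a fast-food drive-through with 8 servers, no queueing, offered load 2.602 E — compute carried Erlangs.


B(8,2.602) = 0.003869 (Erlang-B)
Carried load = a(1 − B) = 2.602·(1 − 0.003869) = 2.602·0.996131 = 2.5919 E

Final: 2.5919 Erlangs


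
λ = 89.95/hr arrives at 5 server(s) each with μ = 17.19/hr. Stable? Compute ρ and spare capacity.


Total capacity cμ = 5·17.19 = 85.95/hr
ρ = λ/(cμ) = 89.95/85.95 = 1.0465
Stable ⇔ ρ < 1: NO
Spare capacity = cμ − λ = 85.95 − 89.95 = -4.00/hr

Final: ρ = 1.0465; unstable; margin = -4.00/hr


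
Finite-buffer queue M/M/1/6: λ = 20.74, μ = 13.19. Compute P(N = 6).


ρ = λ/μ = 20.74/13.19 = 1.5724
P_K = (1−ρ)ρ^K/(1−ρ^(K+1)) = (-0.5724·15.114150)/(1 − 23.765540)
= -8.651390/-22.765540 = 0.380021

Final: 0.380021


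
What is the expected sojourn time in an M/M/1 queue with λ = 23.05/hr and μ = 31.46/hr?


W = 1/(μ−λ) = 1/(31.46 − 23.05) = 1/8.41 = 0.1189 hr

Final: 0.1189 hr


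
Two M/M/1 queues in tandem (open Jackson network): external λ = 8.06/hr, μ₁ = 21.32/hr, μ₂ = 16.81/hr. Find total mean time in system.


Each node sees arrival rate λ = 8.06/hr (tandem ⇒ throughput preserved).
W₁ = 1/(μ₁−λ) = 1/(21.32−8.06) = 0.07541 hr
W₂ = 1/(μ₂−λ) = 1/(16.81−8.06) = 0.11429 hr
W_total = W₁ + W₂ = 0.07541 + 0.11429 = 0.18970 hr

Final: 0.18970 hr


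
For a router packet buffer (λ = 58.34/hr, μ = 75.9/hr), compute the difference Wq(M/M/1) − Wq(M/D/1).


ρ = 58.34/75.9 = 0.7686
Wq(M/M/1) = ρ/(μ−λ) = 0.7686/17.56 = 0.04377 hr
Wq(M/D/1) = ρ/(2(μ−λ)) = 0.02189 hr
Savings = 0.04377 − 0.02189 = 0.02189 hr

Final: 0.02189 hr


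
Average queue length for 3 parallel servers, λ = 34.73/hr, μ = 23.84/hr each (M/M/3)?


a = λ/μ = 1.4568; ρ = a/3 = 0.4856
P₀ = 0.221257
Lq = P₀·a^c·ρ / (c!·(1−ρ)²) = 0.221257·3.09169·0.4856/(6·0.26461)
= 0.20923

Final: 0.20923


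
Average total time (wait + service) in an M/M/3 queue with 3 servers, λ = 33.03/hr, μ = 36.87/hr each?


a = 0.8959; ρ = 0.2986; P₀ = 0.405192
Lq = P₀·a^c·ρ/(c!(1−ρ)²) = 0.02947
Wq = Lq/λ = 0.02947/33.03 = 0.0008923 hr
W = Wq + 1/μ = 0.0008923 + 0.02712 = 0.02801 hr

Final: 0.02801 hr


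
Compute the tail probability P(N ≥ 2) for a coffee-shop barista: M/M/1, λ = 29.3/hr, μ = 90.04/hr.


ρ = 29.3/90.04 = 0.3254
P(N ≥ n) = ρ^n = 0.3254^2 = 0.105892

Final: 0.105892


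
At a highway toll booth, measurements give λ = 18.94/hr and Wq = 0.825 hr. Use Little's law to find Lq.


Lq = λWq = 18.94·0.825 = 15.6255

Final: 15.6255


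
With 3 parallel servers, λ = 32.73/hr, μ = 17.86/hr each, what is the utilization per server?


ρ = λ/(cμ) = 32.73/(3·17.86) = 32.73/53.58 = 0.6109

Final: 0.6109


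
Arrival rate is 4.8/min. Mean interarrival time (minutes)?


Mean interarrival time = 1/λ = 1/4.8 minute = 0.20833 minute
In minutes: 0.20833 × 1 = 0.2083 min

Final: 0.2083 min


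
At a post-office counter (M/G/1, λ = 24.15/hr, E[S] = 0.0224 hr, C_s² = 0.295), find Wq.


ρ = λ·E[S] = 24.15·0.0224 = 0.5410
E[S²] = E[S]²(1+C_s²) = 0.0224²·(1+0.295) = 0.0006498
Wq = λ·E[S²]/(2(1−ρ)) = 24.15·0.0006498/(2·0.4590) = 0.01709 hr

Final: 0.01709 hr


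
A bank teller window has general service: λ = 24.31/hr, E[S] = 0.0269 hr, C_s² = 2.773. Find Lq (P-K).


ρ = λ·E[S] = 24.31·0.0269 = 0.6539
Lq = ρ²(1+C_s²)/(2(1−ρ)) = 0.4276·(1+2.773)/(2·0.3461)
= 0.4276·3.7730/0.6921 = 2.33120

Final: 2.33120
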